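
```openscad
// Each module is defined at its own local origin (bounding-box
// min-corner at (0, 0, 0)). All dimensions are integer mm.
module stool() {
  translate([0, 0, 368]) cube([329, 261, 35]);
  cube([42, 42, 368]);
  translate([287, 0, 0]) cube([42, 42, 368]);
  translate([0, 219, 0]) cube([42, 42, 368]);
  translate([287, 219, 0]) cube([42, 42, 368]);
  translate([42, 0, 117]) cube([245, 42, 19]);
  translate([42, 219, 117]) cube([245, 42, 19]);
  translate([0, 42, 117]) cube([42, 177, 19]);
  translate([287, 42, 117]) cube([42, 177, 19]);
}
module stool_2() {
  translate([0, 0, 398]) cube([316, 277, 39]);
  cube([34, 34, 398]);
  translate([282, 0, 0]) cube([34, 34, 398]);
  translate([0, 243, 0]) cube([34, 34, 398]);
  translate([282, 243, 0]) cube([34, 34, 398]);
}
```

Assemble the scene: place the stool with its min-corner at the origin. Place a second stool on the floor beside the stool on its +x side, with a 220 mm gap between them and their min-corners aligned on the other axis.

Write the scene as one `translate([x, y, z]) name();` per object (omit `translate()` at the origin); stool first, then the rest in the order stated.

stool();
translate([549, 0, 0]) stool_2();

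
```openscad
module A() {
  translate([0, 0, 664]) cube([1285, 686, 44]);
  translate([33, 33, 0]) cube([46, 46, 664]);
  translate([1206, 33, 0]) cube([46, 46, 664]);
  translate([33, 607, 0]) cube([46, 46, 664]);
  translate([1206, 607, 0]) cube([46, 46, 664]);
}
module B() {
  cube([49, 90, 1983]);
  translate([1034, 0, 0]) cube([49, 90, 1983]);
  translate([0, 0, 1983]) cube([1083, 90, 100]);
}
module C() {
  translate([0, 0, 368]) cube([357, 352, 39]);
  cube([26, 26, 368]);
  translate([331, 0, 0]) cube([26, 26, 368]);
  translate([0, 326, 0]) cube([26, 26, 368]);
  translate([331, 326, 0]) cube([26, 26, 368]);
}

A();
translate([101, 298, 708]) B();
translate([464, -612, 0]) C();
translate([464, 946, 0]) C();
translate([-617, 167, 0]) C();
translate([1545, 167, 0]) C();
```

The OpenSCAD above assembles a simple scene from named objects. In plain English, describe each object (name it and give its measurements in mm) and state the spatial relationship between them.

A is a table with a 1285×686 mm rectangular top, 44 mm thick, top surface at z = 708 mm, supported by four 46×46 mm square legs, each inset 33 mm from the nearest pair of top edges, running from the floor.

B is a door frame. The clear opening is 985 mm wide and 1983 mm high. Two 49 mm wide jambs, 90 mm deep, stand either side of the opening from the floor to the top of the opening. A 100 mm thick head sits across the top of both jambs, spanning the full outside width of the frame.

C is a four-legged stool. The seat is 357×352 mm, 39 mm thick, top at z = 407 mm. It stands on four square legs, each 26×26 mm in cross-section, from z = 0 to the seat underside, each flush with a corner of the seat.

The door frame is on top of the table, centred. Four stools sit around the table at the −y, +y, −x, +x sides.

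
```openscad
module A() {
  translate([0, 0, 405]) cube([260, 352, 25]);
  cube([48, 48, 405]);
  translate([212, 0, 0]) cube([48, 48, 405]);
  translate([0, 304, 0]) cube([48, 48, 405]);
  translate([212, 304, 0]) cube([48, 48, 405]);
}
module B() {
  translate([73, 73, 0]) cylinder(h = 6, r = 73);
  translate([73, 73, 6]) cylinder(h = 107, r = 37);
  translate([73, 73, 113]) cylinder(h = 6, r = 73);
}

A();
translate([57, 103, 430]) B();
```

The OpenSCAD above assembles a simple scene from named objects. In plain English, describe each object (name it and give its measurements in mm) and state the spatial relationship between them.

A is a four-legged stool. The seat is a 260×352×25 mm slab whose top surface is at z = 430 mm; four square legs, each 48×48 mm in cross-section, run from the floor (z = 0) to the underside of the seat, each flush with a corner of the seat.

B is a spool: two coaxial disc flanges of radius 73 mm and thickness 6 mm, joined by a core cylinder of radius 37 mm and height 107 mm. The lower flange rests on z = 0 and the three cylinders share a vertical axis.

The spool is on top of the stool, centred.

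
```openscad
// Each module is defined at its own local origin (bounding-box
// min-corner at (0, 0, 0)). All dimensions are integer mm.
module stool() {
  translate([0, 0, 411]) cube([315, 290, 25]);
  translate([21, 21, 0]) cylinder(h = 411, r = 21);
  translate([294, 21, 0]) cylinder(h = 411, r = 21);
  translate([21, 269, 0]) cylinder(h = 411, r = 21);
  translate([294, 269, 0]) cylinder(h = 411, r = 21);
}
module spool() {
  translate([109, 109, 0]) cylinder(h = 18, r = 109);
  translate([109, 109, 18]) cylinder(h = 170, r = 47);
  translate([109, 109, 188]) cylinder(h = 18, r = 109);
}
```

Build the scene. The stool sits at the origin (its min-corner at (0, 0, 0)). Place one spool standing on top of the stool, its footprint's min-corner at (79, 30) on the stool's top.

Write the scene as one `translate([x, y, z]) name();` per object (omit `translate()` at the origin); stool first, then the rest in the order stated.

stool();
translate([79, 30, 436]) spool();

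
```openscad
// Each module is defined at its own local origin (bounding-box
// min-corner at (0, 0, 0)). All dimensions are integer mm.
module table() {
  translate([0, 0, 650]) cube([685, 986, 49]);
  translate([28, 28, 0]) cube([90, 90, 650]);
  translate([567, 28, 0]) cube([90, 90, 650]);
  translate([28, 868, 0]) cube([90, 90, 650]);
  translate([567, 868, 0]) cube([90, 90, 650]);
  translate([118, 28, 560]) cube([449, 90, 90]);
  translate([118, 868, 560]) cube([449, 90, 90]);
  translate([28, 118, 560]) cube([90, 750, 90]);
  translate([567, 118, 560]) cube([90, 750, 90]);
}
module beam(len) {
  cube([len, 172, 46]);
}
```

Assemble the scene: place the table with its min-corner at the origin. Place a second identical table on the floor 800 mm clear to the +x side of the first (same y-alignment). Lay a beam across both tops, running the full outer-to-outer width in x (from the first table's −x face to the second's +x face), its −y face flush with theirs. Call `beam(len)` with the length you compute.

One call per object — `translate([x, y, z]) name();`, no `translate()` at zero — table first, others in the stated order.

table();
translate([1485, 0, 0]) table();
translate([0, 0, 699]) beam(2170);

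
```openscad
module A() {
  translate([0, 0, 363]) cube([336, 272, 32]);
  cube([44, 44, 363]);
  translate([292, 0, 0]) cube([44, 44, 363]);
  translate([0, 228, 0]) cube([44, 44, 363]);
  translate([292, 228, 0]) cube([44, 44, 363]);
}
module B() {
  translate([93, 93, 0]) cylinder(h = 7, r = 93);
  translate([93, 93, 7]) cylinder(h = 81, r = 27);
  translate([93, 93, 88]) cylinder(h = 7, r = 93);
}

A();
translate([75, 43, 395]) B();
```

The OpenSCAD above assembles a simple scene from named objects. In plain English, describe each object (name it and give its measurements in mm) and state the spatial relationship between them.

A is a simple wooden stool: a rectangular seat 336 mm (x) by 272 mm (y), 32 mm thick, top face at z = 395 mm, on four square legs, each 44×44 mm in cross-section. The legs rest on z = 0, each flush with a corner of the seat.

B is a spool: two coaxial disc flanges of radius 93 mm and thickness 7 mm, joined by a core cylinder of radius 27 mm and height 81 mm. The lower flange rests on z = 0 and the three cylinders share a vertical axis.

The spool is on top of the stool, centred.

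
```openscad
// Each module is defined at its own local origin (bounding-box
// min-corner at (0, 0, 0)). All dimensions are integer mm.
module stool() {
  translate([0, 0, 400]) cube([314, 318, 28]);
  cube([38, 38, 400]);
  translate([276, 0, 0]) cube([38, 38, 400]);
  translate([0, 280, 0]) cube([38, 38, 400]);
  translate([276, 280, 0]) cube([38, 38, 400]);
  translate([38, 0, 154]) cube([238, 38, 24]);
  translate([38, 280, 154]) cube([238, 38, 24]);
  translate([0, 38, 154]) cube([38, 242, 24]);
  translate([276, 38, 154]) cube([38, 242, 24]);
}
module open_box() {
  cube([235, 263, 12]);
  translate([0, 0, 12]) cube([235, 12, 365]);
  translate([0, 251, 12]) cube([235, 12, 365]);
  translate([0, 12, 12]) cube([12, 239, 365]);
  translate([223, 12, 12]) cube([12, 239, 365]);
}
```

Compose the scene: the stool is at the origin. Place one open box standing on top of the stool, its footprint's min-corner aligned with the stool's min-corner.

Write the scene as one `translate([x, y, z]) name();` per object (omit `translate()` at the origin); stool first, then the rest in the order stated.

stool();
translate([0, 0, 428]) open_box();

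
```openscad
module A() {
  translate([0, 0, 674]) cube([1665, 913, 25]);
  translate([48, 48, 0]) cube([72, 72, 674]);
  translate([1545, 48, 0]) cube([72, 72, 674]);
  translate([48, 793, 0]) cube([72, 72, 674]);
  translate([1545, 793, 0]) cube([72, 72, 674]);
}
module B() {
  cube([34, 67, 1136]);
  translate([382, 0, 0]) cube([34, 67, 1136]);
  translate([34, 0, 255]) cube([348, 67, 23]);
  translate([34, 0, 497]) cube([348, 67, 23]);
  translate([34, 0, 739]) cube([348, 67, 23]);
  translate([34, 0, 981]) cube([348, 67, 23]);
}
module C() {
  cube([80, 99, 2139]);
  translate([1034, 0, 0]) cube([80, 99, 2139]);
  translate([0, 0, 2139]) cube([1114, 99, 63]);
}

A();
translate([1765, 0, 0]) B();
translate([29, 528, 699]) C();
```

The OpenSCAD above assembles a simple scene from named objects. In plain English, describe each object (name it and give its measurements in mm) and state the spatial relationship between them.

A is a table with a 1665×913 mm rectangular top, 25 mm thick, top surface at z = 699 mm, supported by four 72×72 mm square legs, each inset 48 mm from the nearest pair of top edges, running from the floor.

B is a wooden ladder with two side rails of 34×67 mm section and 1136 mm height, set 416 mm apart overall. Between them run 4 rectangular rungs (67 mm deep, 23 mm thick), front faces flush with the rails' −y face. The bottom of the first rung is 255 mm above the floor and each subsequent rung is 242 mm higher than the one below.

C is a rectangular door frame: two vertical jambs of 80×99 mm section, 2139 mm tall, with a clear opening 954 mm wide between their inner faces. A header 63 mm tall and 99 mm deep lies on top of the jambs and spans the full outside width.

The ladder is on the floor beside the table on its +x side. The door frame is on top of the table.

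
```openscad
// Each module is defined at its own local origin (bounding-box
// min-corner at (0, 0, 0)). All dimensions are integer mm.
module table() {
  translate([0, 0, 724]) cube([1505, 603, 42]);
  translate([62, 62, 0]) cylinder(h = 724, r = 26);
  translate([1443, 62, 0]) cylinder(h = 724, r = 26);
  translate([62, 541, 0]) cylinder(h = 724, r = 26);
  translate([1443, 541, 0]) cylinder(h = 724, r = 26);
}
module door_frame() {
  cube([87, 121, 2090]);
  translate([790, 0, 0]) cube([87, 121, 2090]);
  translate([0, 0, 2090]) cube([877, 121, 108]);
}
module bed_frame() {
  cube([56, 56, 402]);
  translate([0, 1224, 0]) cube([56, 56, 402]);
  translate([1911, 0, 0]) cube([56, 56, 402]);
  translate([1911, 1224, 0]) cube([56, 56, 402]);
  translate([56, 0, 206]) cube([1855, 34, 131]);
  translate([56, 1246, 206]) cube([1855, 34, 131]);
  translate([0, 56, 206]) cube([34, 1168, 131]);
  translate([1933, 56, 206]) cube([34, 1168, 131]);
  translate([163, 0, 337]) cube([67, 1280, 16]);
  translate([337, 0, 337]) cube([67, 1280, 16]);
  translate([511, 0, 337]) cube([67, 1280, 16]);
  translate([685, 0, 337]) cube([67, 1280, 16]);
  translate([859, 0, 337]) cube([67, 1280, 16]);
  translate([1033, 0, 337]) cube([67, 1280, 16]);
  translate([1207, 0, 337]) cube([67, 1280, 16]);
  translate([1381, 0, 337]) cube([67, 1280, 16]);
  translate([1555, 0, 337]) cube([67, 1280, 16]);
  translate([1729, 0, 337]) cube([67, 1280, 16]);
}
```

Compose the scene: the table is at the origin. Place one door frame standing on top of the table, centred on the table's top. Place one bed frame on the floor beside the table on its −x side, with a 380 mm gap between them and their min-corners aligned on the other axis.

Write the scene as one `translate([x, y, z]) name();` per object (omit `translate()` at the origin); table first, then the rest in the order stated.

table();
translate([314, 241, 766]) door_frame();
translate([-2347, 0, 0]) bed_frame();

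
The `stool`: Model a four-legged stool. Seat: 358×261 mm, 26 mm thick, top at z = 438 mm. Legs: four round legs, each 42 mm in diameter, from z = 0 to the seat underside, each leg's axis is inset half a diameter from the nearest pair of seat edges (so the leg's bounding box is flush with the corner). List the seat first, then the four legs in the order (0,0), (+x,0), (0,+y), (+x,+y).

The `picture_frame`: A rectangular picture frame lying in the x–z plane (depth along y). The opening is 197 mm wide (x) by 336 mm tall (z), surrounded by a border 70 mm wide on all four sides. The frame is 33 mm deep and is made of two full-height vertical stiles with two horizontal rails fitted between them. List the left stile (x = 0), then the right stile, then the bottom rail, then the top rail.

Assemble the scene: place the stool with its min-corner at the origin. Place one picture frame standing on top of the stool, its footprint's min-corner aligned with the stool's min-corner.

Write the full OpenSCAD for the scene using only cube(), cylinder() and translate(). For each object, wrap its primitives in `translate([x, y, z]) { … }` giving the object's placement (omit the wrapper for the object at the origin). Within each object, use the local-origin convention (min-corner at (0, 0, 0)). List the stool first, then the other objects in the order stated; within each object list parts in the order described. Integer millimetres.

translate([0, 0, 412]) cube([358, 261, 26]);
translate([21, 21, 0]) cylinder(h = 412, r = 21);
translate([337, 21, 0]) cylinder(h = 412, r = 21);
translate([21, 240, 0]) cylinder(h = 412, r = 21);
translate([337, 240, 0]) cylinder(h = 412, r = 21);
translate([0, 0, 438]) {
  cube([70, 33, 476]);
  translate([267, 0, 0]) cube([70, 33, 476]);
  translate([70, 0, 0]) cube([197, 33, 70]);
  translate([70, 0, 406]) cube([197, 33, 70]);
}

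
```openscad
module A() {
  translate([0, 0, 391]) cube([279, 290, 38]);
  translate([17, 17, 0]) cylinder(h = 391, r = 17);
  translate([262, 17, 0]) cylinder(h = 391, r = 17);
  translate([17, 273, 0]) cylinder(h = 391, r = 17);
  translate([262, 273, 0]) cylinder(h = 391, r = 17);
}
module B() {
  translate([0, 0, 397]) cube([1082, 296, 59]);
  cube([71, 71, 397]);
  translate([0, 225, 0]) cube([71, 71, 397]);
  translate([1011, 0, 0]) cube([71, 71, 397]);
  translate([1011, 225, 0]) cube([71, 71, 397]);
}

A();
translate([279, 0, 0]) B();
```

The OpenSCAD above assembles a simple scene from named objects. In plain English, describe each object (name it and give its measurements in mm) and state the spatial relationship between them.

A is a four-legged stool. The seat is 279×290 mm, 38 mm thick, top at z = 429 mm. It stands on four round legs, each 34 mm in diameter, from z = 0 to the seat underside, each leg's axis is inset half a diameter from the nearest pair of seat edges (so the leg's bounding box is flush with the corner).

B is a bench: a 1082×296 mm seat slab, 59 mm thick, top at z = 456 mm, on four 71×71 mm square legs flush with the seat corners and standing on z = 0.

The bench is against the stool's +x side, with their −y faces flush.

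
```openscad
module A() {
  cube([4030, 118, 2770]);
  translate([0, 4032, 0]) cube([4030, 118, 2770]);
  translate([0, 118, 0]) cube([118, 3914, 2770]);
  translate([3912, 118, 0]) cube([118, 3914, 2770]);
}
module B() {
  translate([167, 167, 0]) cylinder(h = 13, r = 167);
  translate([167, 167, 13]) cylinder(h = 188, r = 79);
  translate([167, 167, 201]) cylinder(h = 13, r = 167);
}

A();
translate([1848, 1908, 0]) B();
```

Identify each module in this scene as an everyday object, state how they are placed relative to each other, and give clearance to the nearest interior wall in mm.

Clearances: x = 1730, y = 1790; minimum 1730 mm.

A is a house frame. B is a spool. The spool sits inside the house frame, centred. The clearance to the nearest interior wall is 1730 mm.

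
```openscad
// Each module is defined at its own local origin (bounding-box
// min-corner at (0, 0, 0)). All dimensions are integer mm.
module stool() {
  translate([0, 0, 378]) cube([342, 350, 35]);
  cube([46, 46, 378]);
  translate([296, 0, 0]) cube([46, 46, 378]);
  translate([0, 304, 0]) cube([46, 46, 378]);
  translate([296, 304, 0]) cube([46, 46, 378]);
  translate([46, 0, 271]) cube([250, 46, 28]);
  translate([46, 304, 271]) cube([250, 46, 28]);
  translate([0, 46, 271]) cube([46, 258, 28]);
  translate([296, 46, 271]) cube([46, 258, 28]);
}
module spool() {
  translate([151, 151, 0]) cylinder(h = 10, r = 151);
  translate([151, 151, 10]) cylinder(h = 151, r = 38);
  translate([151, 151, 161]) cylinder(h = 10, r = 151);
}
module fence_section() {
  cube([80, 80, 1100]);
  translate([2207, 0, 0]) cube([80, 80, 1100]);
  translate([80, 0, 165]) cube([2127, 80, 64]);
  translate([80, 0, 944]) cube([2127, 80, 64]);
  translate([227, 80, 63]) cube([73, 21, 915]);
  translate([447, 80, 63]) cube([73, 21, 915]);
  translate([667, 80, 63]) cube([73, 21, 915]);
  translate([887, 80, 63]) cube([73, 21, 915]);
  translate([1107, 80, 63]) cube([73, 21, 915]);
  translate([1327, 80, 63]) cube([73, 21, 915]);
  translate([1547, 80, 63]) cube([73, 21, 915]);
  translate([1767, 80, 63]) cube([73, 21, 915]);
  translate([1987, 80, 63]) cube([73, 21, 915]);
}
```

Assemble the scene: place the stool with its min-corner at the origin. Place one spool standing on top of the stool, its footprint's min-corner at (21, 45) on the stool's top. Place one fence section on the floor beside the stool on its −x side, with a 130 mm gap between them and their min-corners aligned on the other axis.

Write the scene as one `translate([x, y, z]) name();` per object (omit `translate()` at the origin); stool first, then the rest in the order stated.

stool();
translate([21, 45, 413]) spool();
translate([-2417, 0, 0]) fence_section();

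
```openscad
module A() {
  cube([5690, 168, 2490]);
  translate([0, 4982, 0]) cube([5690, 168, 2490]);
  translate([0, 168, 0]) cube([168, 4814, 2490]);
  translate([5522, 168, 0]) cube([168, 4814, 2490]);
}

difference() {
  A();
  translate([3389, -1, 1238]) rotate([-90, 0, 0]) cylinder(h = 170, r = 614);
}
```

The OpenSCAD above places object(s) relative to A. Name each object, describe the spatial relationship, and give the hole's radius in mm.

A is a house frame. The house frame has a circular hole through its front wall. The hole's radius is 614 mm.

The subtracted cylinder has r = 614 mm.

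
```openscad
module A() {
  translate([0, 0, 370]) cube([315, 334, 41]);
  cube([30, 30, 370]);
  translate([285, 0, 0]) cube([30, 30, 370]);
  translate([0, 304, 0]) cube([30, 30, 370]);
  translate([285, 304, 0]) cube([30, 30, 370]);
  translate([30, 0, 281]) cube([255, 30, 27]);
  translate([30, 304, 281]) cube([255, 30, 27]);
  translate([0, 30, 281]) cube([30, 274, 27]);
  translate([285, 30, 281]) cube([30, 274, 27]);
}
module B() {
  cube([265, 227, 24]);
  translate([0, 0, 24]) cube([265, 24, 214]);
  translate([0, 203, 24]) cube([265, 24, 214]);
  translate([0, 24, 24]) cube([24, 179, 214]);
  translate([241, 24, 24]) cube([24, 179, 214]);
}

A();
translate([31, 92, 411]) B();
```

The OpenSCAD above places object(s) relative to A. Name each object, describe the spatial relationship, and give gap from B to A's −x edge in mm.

The open box's min-x is at 31; the stool's min-x is 0; gap = 31 mm.

A is a stool. B is an open box. The open box is on top of the stool. The gap from the open box to the stool's −x edge is 31 mm.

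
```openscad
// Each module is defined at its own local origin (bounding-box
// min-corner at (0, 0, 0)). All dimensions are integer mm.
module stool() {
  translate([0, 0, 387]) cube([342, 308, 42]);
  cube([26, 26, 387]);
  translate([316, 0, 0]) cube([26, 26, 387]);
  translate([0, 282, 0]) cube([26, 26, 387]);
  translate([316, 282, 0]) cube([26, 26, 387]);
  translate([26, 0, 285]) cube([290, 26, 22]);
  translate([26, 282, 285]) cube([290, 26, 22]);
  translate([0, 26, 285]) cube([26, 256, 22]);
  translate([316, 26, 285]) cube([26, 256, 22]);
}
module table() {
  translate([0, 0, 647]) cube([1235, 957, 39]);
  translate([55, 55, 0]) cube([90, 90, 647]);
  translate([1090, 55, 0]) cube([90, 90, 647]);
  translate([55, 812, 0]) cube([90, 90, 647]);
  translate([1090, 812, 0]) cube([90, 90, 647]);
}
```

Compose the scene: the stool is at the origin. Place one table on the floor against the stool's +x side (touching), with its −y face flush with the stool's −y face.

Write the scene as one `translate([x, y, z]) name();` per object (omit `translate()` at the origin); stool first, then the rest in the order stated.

stool();
translate([342, 0, 0]) table();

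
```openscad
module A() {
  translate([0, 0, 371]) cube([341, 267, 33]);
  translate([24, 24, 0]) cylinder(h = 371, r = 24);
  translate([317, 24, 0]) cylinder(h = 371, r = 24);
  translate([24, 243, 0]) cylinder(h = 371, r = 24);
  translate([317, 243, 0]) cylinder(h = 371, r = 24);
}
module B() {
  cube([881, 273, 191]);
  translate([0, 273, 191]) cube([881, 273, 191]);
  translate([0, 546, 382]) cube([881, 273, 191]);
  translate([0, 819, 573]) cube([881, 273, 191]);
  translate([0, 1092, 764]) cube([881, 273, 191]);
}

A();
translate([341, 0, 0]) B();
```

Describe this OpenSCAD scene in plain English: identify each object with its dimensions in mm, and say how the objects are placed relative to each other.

A is a four-legged stool. The seat is 341×267 mm, 33 mm thick, top at z = 404 mm. It stands on four round legs, each 48 mm in diameter, from z = 0 to the seat underside, each leg's axis is inset half a diameter from the nearest pair of seat edges (so the leg's bounding box is flush with the corner).

B is a straight staircase of 5 solid steps. Each step is 881 mm wide (x), 273 mm deep (y, the going) and 191 mm tall (the rise). The first step rests on the floor; each subsequent step sits one going further in +y and one rise higher in +z, directly behind and above the previous step with no overlap.

The staircase is against the stool's +x side, with their −y faces flush.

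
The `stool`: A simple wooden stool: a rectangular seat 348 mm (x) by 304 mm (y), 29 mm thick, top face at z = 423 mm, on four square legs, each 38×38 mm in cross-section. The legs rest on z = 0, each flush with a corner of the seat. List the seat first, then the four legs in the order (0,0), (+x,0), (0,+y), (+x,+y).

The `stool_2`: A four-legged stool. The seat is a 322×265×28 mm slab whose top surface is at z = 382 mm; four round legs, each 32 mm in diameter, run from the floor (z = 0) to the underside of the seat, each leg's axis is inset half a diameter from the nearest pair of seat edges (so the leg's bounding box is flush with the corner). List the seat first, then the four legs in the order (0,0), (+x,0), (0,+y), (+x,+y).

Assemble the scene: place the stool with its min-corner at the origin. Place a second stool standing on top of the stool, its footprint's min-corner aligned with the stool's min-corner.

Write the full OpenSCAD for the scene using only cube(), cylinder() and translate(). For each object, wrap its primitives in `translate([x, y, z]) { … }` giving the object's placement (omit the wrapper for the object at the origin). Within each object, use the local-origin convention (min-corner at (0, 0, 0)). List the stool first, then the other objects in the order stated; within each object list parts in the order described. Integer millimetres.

translate([0, 0, 394]) cube([348, 304, 29]);
cube([38, 38, 394]);
translate([310, 0, 0]) cube([38, 38, 394]);
translate([0, 266, 0]) cube([38, 38, 394]);
translate([310, 266, 0]) cube([38, 38, 394]);
translate([0, 0, 423]) {
  translate([0, 0, 354]) cube([322, 265, 28]);
  translate([16, 16, 0]) cylinder(h = 354, r = 16);
  translate([306, 16, 0]) cylinder(h = 354, r = 16);
  translate([16, 249, 0]) cylinder(h = 354, r = 16);
  translate([306, 249, 0]) cylinder(h = 354, r = 16);
}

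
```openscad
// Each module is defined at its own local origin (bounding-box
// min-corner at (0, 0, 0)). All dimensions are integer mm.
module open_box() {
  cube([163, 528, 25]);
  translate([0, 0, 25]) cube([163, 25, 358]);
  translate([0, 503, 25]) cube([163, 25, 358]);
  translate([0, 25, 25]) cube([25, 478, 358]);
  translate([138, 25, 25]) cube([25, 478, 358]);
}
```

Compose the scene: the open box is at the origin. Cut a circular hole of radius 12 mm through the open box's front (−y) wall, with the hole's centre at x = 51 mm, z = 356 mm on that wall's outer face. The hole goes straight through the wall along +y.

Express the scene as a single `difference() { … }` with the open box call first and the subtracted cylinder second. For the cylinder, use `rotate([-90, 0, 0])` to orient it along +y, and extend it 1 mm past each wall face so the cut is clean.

difference() {
  open_box();
  translate([51, -1, 356]) rotate([-90, 0, 0]) cylinder(h = 27, r = 12);
}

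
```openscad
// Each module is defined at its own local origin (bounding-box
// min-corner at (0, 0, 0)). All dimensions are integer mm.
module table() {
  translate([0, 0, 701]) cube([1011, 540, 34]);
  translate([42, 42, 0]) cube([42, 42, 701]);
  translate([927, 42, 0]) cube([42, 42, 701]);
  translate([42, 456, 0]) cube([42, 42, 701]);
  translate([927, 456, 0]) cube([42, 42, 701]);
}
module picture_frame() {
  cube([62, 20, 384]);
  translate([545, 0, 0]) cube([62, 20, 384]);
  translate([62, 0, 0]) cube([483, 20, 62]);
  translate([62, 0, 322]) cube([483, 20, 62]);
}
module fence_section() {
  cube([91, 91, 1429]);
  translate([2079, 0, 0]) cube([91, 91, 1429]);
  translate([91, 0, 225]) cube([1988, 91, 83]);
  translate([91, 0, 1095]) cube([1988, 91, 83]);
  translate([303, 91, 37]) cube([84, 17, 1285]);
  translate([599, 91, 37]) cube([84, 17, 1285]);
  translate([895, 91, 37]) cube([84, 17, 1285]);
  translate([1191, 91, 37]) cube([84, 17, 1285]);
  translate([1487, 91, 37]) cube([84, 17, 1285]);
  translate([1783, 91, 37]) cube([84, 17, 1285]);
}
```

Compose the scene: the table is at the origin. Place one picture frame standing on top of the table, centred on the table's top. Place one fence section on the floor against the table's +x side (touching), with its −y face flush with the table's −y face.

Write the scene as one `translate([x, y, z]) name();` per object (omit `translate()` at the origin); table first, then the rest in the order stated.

table();
translate([202, 260, 735]) picture_frame();
translate([1011, 0, 0]) fence_section();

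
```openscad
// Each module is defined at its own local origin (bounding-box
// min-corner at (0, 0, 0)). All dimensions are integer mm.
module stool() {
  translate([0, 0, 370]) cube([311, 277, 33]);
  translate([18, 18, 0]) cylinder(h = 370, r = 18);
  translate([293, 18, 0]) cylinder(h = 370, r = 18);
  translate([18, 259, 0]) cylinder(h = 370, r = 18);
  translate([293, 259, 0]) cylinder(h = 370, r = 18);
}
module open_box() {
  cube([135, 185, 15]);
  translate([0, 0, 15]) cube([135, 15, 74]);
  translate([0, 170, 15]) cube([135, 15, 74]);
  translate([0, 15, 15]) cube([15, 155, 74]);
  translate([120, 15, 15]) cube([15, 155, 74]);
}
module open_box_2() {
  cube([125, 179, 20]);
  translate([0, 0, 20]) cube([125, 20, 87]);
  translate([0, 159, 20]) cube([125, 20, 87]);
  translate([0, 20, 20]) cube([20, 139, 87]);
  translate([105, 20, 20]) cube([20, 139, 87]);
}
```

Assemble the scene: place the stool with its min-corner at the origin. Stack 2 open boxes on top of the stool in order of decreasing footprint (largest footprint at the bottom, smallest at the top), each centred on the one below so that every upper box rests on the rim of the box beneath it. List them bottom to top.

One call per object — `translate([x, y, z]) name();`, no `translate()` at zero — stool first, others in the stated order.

stool();
translate([88, 46, 403]) open_box();
translate([93, 49, 492]) open_box_2();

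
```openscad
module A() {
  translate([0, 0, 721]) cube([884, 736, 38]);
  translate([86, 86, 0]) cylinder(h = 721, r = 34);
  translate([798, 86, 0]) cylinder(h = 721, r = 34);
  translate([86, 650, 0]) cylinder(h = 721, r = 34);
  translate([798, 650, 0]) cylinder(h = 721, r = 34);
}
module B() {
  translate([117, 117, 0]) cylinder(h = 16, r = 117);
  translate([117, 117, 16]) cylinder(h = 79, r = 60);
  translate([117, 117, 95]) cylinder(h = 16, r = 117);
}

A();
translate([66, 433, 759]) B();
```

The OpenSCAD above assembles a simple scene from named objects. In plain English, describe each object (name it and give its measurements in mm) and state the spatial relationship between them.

A is a table with a 884×736 mm rectangular top, 38 mm thick, top surface at z = 759 mm, supported by four round legs of 68 mm diameter, each leg's bounding box inset 52 mm from the nearest pair of top edges, running from the floor.

B is a spool: two coaxial disc flanges of radius 117 mm and thickness 16 mm, joined by a core cylinder of radius 60 mm and height 79 mm. The lower flange rests on z = 0 and the three cylinders share a vertical axis.

The spool is on top of the table.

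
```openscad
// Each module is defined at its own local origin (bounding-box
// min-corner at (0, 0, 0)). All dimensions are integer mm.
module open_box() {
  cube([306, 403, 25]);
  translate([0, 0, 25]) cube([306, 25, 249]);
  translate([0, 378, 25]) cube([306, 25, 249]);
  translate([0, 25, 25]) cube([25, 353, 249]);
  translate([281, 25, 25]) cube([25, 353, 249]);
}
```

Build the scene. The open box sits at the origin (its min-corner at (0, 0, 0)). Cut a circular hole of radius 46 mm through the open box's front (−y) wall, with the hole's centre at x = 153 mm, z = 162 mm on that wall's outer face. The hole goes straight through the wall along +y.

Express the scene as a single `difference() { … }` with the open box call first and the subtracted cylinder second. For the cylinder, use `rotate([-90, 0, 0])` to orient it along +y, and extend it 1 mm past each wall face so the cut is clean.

difference() {
  open_box();
  translate([153, -1, 162]) rotate([-90, 0, 0]) cylinder(h = 27, r = 46);
}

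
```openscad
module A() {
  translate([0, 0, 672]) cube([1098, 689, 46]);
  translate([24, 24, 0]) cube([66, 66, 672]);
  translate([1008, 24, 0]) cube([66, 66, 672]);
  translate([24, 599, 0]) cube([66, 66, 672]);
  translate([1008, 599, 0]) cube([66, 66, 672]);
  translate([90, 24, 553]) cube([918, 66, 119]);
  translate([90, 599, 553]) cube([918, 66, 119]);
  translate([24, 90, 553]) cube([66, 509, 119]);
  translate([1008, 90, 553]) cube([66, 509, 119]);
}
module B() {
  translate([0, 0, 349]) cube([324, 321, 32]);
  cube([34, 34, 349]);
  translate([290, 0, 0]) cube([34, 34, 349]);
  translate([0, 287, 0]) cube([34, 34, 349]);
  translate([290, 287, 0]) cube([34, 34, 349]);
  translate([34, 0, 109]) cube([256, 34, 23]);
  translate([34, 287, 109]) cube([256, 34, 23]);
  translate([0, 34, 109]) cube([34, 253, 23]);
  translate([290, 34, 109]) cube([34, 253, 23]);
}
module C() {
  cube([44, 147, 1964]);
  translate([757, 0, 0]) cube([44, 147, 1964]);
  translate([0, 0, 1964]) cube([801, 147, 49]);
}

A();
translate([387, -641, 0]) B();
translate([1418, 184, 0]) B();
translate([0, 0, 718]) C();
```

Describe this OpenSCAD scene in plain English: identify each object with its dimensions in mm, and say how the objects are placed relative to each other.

A is a table with a 1098×689 mm rectangular top, 46 mm thick, top surface at z = 718 mm, supported by four 66×66 mm square legs, each inset 24 mm from the nearest pair of top edges, running from the floor. Four apron rails, 66 mm thick and 119 mm tall, run between adjacent legs with their top edges flush with the underside of the top and their outer faces flush with the legs' outer faces.

B is a four-legged stool. The seat is 324×321 mm, 32 mm thick, top at z = 381 mm. It stands on four square legs, each 34×34 mm in cross-section, from z = 0 to the seat underside, each flush with a corner of the seat. Four stretchers, 34 mm wide and 23 mm tall, connect adjacent legs with their undersides at z = 109 mm, each running between the inner faces of the legs it joins and aligned with the legs' outer faces on the other axis.

C is a rectangular door frame: two vertical jambs of 44×147 mm section, 1964 mm tall, with a clear opening 713 mm wide between their inner faces. A header 49 mm tall and 147 mm deep lies on top of the jambs and spans the full outside width.

Two stools sit around the table at the −y, +x sides. The door frame is on top of the table.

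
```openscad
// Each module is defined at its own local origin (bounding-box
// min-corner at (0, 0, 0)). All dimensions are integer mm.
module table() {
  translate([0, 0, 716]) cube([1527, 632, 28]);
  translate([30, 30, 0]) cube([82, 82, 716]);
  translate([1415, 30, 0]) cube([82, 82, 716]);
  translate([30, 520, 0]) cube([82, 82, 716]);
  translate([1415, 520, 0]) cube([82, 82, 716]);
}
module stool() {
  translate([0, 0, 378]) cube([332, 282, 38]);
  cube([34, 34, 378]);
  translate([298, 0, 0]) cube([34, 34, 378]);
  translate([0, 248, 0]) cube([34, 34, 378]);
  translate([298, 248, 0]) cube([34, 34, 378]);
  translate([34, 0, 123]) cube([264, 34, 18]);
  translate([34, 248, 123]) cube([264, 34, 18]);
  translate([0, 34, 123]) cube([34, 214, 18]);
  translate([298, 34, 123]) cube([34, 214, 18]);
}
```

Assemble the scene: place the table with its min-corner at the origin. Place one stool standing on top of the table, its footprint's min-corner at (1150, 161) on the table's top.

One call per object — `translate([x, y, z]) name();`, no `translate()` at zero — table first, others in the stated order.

table();
translate([1150, 161, 744]) stool();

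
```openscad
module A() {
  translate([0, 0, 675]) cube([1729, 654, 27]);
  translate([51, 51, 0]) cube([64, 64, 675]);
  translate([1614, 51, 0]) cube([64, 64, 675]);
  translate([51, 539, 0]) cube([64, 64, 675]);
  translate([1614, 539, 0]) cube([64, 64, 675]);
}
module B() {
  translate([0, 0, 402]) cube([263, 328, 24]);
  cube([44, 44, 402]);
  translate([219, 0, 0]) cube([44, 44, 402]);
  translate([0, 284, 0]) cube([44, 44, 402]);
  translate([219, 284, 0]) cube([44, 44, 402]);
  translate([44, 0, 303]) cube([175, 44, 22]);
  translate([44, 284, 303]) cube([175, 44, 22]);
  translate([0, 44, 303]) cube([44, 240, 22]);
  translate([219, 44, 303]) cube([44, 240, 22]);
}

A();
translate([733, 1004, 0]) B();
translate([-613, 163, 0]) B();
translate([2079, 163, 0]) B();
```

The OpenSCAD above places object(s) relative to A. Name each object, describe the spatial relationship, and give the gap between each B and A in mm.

Each stool's nearest face is 350 mm from the table's bounding box.

A is a table. B is a stool. Three stools sit around the table at the +y, −x, +x sides. The gap between each stool and the table is 350 mm.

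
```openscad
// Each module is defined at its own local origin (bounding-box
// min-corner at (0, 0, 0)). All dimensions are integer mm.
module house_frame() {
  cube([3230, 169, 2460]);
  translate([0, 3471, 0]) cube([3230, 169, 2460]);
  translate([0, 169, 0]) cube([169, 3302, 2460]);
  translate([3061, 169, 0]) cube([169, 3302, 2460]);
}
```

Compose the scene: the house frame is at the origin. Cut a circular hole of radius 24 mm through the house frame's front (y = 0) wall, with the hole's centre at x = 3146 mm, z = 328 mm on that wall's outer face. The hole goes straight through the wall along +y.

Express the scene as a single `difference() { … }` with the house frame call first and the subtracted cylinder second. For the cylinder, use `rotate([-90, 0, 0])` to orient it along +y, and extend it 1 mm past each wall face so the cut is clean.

difference() {
  house_frame();
  translate([3146, -1, 328]) rotate([-90, 0, 0]) cylinder(h = 171, r = 24);
}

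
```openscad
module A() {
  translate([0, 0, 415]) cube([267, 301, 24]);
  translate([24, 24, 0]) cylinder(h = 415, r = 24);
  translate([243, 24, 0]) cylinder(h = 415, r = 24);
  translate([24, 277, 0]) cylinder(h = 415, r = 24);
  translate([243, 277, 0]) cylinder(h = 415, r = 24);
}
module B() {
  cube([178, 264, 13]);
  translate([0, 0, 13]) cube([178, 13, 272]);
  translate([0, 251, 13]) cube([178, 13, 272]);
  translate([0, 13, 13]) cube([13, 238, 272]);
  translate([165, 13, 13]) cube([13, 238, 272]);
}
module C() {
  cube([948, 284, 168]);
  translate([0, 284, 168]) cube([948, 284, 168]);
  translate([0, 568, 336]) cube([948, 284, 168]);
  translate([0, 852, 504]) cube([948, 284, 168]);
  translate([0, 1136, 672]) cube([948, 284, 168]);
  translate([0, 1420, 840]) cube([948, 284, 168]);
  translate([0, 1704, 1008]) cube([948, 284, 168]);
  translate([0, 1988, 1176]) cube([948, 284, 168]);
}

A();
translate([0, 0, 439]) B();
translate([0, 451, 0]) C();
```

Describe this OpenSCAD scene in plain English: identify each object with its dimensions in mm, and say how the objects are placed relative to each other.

A is a four-legged stool. The seat is 267×301 mm, 24 mm thick, top at z = 439 mm. It stands on four round legs, each 48 mm in diameter, from z = 0 to the seat underside, each leg's axis is inset half a diameter from the nearest pair of seat edges (so the leg's bounding box is flush with the corner).

B is an open-topped rectangular box: outside dimensions 178×264×285 mm, with a uniform wall and base thickness of 13 mm. The base is a full 178×264 slab on the floor; four walls sit on top of the base. The front and back walls (the −y and +y sides) span the full width; the two side walls fit between them.

C is a run of 8 identical solid stair steps. Each tread is 948×284 mm and each step block is 168 mm high. Step 1 rests on the floor; step k is offset from step 1 by (k−1)×284 mm in y and (k−1)×168 mm in z.

The open box is on top of the stool. The staircase is on the floor beside the stool on its +y side.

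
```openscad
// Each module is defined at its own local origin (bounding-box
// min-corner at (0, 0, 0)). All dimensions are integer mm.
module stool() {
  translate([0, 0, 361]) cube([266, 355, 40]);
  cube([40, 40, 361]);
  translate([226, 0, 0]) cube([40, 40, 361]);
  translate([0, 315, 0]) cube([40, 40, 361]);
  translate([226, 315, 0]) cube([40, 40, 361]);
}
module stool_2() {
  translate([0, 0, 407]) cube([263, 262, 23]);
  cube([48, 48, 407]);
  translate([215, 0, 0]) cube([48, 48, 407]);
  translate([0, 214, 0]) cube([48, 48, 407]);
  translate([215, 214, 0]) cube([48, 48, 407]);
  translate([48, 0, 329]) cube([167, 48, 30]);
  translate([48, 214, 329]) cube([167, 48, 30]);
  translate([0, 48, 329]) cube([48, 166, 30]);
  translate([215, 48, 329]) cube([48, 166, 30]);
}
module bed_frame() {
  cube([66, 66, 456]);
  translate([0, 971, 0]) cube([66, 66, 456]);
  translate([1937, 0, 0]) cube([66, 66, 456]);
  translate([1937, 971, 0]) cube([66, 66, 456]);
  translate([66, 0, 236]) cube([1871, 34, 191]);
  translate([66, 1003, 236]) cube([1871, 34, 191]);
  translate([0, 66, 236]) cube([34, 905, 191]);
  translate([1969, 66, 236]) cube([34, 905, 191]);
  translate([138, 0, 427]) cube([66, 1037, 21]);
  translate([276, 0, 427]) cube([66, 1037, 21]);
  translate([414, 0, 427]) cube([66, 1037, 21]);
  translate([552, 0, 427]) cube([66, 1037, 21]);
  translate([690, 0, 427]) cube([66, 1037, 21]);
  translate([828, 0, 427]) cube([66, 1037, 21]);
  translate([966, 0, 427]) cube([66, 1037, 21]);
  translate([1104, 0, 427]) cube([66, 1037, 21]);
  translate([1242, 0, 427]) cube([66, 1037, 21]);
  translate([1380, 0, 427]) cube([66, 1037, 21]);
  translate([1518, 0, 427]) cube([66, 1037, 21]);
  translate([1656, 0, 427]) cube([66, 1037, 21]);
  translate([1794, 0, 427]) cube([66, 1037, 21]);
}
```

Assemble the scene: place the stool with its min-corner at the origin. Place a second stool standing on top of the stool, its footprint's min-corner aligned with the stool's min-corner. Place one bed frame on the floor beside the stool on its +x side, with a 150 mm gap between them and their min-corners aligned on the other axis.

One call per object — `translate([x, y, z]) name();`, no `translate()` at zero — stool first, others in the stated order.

stool();
translate([0, 0, 401]) stool_2();
translate([416, 0, 0]) bed_frame();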